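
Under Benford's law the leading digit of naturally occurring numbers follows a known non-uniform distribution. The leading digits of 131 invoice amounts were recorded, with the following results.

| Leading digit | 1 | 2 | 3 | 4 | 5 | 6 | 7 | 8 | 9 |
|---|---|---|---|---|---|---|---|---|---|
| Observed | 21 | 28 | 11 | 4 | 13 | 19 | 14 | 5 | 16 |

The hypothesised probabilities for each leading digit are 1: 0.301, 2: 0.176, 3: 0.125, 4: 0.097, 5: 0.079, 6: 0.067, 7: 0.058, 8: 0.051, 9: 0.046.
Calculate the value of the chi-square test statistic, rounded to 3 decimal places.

52.318

Expected counts E_i = n·p_i: 131×0.301 = 39.431, 131×0.176 = 23.056, 131×0.125 = 16.375, 131×0.097 = 12.707, 131×0.079 = 10.349, 131×0.067 = 8.777, 131×0.058 = 7.598, 131×0.051 = 6.681, 131×0.046 = 6.026.
1: (21 − 39.431)²/39.431 = 339.701761/39.431 = 8.6151
2: (28 − 23.056)²/23.056 = 24.443136/23.056 = 1.0602
3: (11 − 16.375)²/16.375 = 28.890625/16.375 = 1.7643
4: (4 − 12.707)²/12.707 = 75.811849/12.707 = 5.9661
5: (13 − 10.349)²/10.349 = 7.027801/10.349 = 0.6791
6: (19 − 8.777)²/8.777 = 104.509729/8.777 = 11.9072
7: (14 − 7.598)²/7.598 = 40.985604/7.598 = 5.3943
8: (5 − 6.681)²/6.681 = 2.825761/6.681 = 0.4230
9: (16 − 6.026)²/6.026 = 99.480676/6.026 = 16.5086
Sum = 52.318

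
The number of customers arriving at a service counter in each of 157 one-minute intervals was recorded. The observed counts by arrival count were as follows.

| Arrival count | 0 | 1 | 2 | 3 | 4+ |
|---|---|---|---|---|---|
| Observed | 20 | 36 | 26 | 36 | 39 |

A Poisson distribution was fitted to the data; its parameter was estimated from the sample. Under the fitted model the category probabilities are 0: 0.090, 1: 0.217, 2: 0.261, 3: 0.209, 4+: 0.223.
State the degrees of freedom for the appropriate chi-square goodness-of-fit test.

There are k = 5 categories and 1 parameter estimated from the data, so df = 5 − 1 − 1 = 3.

3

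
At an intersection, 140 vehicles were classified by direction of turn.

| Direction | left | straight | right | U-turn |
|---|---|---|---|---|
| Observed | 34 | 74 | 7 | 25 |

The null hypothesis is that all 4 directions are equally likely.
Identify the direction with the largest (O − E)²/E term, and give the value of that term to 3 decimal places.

Under H₀ each category has probability 1/4, so each expected count is 140/4 = 35.
cat           O        E   (O−E)²/E
left         34       35     0.0286
straight     74       35    43.4571
right         7       35    22.4000
U-turn       25       35     2.8571
The largest term is for straight: 43.457.

straight, 43.457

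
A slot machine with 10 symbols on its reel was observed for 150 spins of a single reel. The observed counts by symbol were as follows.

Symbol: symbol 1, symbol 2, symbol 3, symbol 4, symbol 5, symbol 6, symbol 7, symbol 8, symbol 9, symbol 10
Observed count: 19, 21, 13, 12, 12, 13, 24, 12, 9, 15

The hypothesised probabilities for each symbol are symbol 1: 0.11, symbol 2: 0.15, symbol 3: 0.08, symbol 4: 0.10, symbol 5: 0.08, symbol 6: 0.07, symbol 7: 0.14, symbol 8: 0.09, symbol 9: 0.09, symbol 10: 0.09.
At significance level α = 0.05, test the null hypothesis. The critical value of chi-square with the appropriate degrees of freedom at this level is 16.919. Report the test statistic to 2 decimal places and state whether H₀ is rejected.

Expected counts E_i = n·p_i: 150×0.11 = 16.5, 150×0.15 = 22.5, 150×0.08 = 12, 150×0.10 = 15, 150×0.08 = 12, 150×0.07 = 10.5, 150×0.14 = 21, 150×0.09 = 13.5, 150×0.09 = 13.5, 150×0.09 = 13.5.
cat            O        E   (O−E)²/E
symbol 1      19     16.5      0.379
symbol 2      21     22.5      0.100
symbol 3      13       12      0.083
symbol 4      12       15      0.600
symbol 5      12       12      0.000
symbol 6      13     10.5      0.595
symbol 7      24       21      0.429
symbol 8      12     13.5      0.167
symbol 9       9     13.5      1.500
symbol 10     15     13.5      0.167
Sum = 4.02
df = 9. Since 4.02 < 16.919, we do not reject H₀.

4.02; do not reject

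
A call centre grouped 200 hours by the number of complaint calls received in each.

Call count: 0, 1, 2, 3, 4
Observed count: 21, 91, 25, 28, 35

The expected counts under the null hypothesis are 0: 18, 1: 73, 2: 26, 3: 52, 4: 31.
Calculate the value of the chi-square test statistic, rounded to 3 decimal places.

χ² = (21−18)²/18 + (91−73)²/73 + (25−26)²/26 + (28−52)²/52 + (35−31)²/31
   = 0.5000 + 4.4384 + 0.0385 + 11.0769 + 0.5161
Sum = 16.570

16.570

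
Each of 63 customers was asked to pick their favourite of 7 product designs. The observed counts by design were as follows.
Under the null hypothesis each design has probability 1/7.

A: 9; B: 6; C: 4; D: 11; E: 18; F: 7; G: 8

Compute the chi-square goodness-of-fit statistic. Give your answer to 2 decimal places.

13.78

Under H₀ each category has probability 1/7, so each expected count is 63/7 = 9.
χ² = (9−9)²/9 + (6−9)²/9 + (4−9)²/9 + (11−9)²/9 + (18−9)²/9 + (7−9)²/9 + (8−9)²/9
   = 0.000 + 1.000 + 2.778 + 0.444 + 9.000 + 0.444 + 0.111
Sum = 13.78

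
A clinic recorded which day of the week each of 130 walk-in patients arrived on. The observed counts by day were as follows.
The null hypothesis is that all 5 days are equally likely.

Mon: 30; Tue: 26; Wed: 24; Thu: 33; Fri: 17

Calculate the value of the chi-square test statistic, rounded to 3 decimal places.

5.769

Under H₀ each category has probability 1/5, so each expected count is 130/5 = 26.
χ² = (30−26)²/26 + (26−26)²/26 + (24−26)²/26 + (33−26)²/26 + (17−26)²/26
   = 0.6154 + 0.0000 + 0.1538 + 1.8846 + 3.1154
Sum = 5.769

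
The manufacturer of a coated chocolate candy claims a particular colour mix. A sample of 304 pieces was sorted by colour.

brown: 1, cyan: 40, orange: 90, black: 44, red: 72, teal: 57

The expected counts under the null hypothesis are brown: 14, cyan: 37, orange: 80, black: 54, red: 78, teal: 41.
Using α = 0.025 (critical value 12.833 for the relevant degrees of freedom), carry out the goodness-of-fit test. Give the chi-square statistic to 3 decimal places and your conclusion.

22.122; reject

cat         O        E   (O−E)²/E
brown       1       14    12.0714
cyan       40       37     0.2432
orange     90       80     1.2500
black      44       54     1.8519
red        72       78     0.4615
teal       57       41     6.2439
Sum = 22.122
df = 5. Since 22.122 > 12.833, we reject H₀.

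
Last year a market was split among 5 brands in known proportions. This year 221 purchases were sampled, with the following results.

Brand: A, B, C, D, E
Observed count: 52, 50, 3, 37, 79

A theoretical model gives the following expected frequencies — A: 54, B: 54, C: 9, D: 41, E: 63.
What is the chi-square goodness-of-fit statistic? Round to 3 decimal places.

cat         O        E   (O−E)²/E
A          52       54     0.0741
B          50       54     0.2963
C           3        9     4.0000
D          37       41     0.3902
E          79       63     4.0635
Sum = 8.824

8.824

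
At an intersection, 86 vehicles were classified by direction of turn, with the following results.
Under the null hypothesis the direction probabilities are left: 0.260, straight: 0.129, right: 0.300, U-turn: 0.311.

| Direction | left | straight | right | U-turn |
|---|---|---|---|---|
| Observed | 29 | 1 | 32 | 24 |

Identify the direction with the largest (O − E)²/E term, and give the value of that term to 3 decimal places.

straight, 9.184

Expected counts E_i = n·p_i: 86×0.260 = 22.36, 86×0.129 = 11.094, 86×0.300 = 25.8, 86×0.311 = 26.746.
left: (29 − 22.36)²/22.36 = 44.0896/22.36 = 1.9718
straight: (1 − 11.094)²/11.094 = 101.888836/11.094 = 9.1841
right: (32 − 25.8)²/25.8 = 38.44/25.8 = 1.4899
U-turn: (24 − 26.746)²/26.746 = 7.540516/26.746 = 0.2819
The largest term is for straight: 9.184.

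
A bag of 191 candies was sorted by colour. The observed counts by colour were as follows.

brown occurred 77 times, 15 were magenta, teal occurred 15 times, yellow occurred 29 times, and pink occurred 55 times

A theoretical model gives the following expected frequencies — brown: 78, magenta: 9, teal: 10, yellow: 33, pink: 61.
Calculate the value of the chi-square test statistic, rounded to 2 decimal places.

cat          O        E   (O−E)²/E
brown       77       78      0.013
magenta     15        9      4.000
teal        15       10      2.500
yellow      29       33      0.485
pink        55       61      0.590
Sum = 7.59

7.59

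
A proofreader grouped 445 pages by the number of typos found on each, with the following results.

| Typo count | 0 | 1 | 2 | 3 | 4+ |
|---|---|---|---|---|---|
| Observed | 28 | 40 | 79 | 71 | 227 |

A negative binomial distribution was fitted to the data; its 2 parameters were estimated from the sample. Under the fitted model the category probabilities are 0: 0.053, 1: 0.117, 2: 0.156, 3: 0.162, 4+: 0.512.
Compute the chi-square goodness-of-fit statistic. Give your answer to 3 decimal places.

Expected counts E_i = n·p_i: 445×0.053 = 23.585, 445×0.117 = 52.065, 445×0.156 = 69.42, 445×0.162 = 72.09, 445×0.512 = 227.84.
χ² = (28−23.585)²/23.585 + (40−52.065)²/52.065 + (79−69.42)²/69.42 + (71−72.09)²/72.09 + (227−227.84)²/227.84
   = 0.8265 + 2.7958 + 1.3220 + 0.0165 + 0.0031
Sum = 4.964

4.964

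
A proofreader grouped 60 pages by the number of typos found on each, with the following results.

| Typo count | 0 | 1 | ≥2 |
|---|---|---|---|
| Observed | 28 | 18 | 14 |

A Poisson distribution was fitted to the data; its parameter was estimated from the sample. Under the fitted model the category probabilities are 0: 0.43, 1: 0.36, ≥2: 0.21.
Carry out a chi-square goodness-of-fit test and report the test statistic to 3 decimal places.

0.943

Expected counts E_i = n·p_i: 60×0.43 = 25.8, 60×0.36 = 21.6, 60×0.21 = 12.6.
0: (28 − 25.8)²/25.8 = 4.84/25.8 = 0.1876
1: (18 − 21.6)²/21.6 = 12.96/21.6 = 0.6000
≥2: (14 − 12.6)²/12.6 = 1.96/12.6 = 0.1556
Sum = 0.943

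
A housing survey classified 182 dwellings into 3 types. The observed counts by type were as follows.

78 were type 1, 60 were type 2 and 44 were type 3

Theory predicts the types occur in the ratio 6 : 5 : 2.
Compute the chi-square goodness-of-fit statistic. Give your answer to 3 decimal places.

Ratio total = 13. Expected counts: 182×6/13 = 84, 182×5/13 = 70, 182×2/13 = 28.
type 1: (78 − 84)²/84 = 36/84 = 0.4286
type 2: (60 − 70)²/70 = 100/70 = 1.4286
type 3: (44 − 28)²/28 = 256/28 = 9.1429
Sum = 11.000

11.000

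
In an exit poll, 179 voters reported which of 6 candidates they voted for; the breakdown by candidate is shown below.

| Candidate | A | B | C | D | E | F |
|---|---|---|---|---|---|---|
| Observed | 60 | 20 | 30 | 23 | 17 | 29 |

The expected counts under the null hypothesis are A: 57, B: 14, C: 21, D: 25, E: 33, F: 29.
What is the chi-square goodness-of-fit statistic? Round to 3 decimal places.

14.504

cat         O        E   (O−E)²/E
A          60       57     0.1579
B          20       14     2.5714
C          30       21     3.8571
D          23       25     0.1600
E          17       33     7.7576
F          29       29     0.0000
Sum = 14.504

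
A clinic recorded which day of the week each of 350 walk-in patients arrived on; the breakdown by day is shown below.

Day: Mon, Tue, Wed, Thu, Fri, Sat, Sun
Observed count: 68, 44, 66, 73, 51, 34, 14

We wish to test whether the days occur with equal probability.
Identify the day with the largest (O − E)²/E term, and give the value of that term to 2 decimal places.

Expected count for each of the 7 categories: 350/7 = 50.
χ² = (68−50)²/50 + (44−50)²/50 + (66−50)²/50 + (73−50)²/50 + (51−50)²/50 + (34−50)²/50 + (14−50)²/50
   = 6.480 + 0.720 + 5.120 + 10.580 + 0.020 + 5.120 + 25.920
The largest term is for Sun: 25.92.

Sun, 25.92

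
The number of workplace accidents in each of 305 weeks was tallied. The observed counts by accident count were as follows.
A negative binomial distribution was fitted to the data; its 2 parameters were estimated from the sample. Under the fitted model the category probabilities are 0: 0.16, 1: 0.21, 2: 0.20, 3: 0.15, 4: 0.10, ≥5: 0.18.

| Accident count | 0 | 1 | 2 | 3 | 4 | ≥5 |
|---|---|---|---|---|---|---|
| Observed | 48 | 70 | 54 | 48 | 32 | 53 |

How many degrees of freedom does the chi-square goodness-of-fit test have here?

3

There are k = 6 categories and 2 parameters estimated from the data, so df = 6 − 1 − 2 = 3.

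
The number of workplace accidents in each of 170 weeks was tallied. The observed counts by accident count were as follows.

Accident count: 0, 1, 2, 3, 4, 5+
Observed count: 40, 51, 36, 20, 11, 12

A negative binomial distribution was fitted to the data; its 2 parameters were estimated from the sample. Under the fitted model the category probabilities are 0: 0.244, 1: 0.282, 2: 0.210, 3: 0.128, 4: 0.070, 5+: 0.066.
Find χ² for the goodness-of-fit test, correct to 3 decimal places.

Expected counts E_i = n·p_i: 170×0.244 = 41.48, 170×0.282 = 47.94, 170×0.210 = 35.7, 170×0.128 = 21.76, 170×0.070 = 11.9, 170×0.066 = 11.22.
cat         O        E   (O−E)²/E
0          40    41.48     0.0528
1          51    47.94     0.1953
2          36     35.7     0.0025
3          20    21.76     0.1424
4          11     11.9     0.0681
5+         12    11.22     0.0542
Sum = 0.515

0.515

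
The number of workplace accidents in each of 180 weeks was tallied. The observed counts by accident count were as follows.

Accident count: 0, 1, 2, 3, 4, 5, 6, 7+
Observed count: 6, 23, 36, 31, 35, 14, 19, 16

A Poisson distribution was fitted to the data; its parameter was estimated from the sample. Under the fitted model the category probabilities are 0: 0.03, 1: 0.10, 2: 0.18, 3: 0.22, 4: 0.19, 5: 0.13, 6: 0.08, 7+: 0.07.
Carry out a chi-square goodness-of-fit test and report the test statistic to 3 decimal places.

Expected counts E_i = n·p_i: 180×0.03 = 5.4, 180×0.10 = 18, 180×0.18 = 32.4, 180×0.22 = 39.6, 180×0.19 = 34.2, 180×0.13 = 23.4, 180×0.08 = 14.4, 180×0.07 = 12.6.
χ² = (6−5.4)²/5.4 + (23−18)²/18 + (36−32.4)²/32.4 + (31−39.6)²/39.6 + (35−34.2)²/34.2 + (14−23.4)²/23.4 + (19−14.4)²/14.4 + (16−12.6)²/12.6
   = 0.0667 + 1.3889 + 0.4000 + 1.8677 + 0.0187 + 3.7761 + 1.4694 + 0.9175
Sum = 9.905

9.905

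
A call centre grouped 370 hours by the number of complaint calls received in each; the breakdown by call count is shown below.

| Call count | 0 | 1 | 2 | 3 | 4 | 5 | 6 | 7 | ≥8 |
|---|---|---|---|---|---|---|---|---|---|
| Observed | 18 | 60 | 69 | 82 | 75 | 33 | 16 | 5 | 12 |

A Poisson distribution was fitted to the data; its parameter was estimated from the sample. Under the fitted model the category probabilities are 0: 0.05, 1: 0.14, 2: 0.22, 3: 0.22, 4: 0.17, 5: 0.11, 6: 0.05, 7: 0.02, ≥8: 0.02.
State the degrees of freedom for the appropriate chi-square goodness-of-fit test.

7

There are k = 9 categories and 1 parameter estimated from the data, so df = 9 − 1 − 1 = 7.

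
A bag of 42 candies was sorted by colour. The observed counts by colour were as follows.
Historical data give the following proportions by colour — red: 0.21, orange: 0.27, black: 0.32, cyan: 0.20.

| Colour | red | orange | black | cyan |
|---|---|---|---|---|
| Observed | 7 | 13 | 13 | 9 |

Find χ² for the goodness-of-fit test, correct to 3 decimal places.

Expected counts E_i = n·p_i: 42×0.21 = 8.82, 42×0.27 = 11.34, 42×0.32 = 13.44, 42×0.20 = 8.4.
cat         O        E   (O−E)²/E
red         7     8.82     0.3756
orange     13    11.34     0.2430
black      13    13.44     0.0144
cyan        9      8.4     0.0429
Sum = 0.676

0.676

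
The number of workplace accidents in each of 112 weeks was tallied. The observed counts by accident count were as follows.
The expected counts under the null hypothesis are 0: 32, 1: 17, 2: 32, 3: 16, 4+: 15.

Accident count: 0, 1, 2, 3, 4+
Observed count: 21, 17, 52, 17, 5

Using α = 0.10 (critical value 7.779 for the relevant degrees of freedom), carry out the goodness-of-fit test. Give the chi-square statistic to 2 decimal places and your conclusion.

cat         O        E   (O−E)²/E
0          21       32      3.781
1          17       17      0.000
2          52       32     12.500
3          17       16      0.063
4+          5       15      6.667
Sum = 23.01
df = 4. Since 23.01 > 7.779, we reject H₀.

23.01; reject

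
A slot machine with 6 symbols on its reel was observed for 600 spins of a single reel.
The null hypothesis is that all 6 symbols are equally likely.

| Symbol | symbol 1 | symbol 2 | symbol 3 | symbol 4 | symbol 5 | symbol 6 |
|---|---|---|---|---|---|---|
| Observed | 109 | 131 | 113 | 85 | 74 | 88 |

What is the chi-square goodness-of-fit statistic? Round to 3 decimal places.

22.560

Under H₀ each category has probability 1/6, so each expected count is 600/6 = 100.
cat           O        E   (O−E)²/E
symbol 1    109      100     0.8100
symbol 2    131      100     9.6100
symbol 3    113      100     1.6900
symbol 4     85      100     2.2500
symbol 5     74      100     6.7600
symbol 6     88      100     1.4400
Sum = 22.560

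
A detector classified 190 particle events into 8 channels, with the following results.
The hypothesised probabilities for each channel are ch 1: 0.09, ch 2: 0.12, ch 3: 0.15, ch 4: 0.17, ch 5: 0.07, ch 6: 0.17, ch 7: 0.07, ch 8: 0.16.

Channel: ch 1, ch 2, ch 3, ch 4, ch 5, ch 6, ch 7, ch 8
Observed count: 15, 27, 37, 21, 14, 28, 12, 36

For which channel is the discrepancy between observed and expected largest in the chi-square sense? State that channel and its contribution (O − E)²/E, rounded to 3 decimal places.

ch 4, 3.953

Expected counts E_i = n·p_i: 190×0.09 = 17.1, 190×0.12 = 22.8, 190×0.15 = 28.5, 190×0.17 = 32.3, 190×0.07 = 13.3, 190×0.17 = 32.3, 190×0.07 = 13.3, 190×0.16 = 30.4.
cat         O        E   (O−E)²/E
ch 1       15     17.1     0.2579
ch 2       27     22.8     0.7737
ch 3       37     28.5     2.5351
ch 4       21     32.3     3.9533
ch 5       14     13.3     0.0368
ch 6       28     32.3     0.5724
ch 7       12     13.3     0.1271
ch 8       36     30.4     1.0316
The largest term is for ch 4: 3.953.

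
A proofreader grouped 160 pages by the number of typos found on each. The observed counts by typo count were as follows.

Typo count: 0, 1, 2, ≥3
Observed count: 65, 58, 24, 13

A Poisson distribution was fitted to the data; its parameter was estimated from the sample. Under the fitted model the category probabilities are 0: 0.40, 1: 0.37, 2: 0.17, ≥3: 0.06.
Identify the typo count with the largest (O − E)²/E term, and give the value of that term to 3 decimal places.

Expected counts E_i = n·p_i: 160×0.40 = 64, 160×0.37 = 59.2, 160×0.17 = 27.2, 160×0.06 = 9.6.
0: (65 − 64)²/64 = 1/64 = 0.0156
1: (58 − 59.2)²/59.2 = 1.44/59.2 = 0.0243
2: (24 − 27.2)²/27.2 = 10.24/27.2 = 0.3765
≥3: (13 − 9.6)²/9.6 = 11.56/9.6 = 1.2042
The largest term is for ≥3: 1.204.

≥3, 1.204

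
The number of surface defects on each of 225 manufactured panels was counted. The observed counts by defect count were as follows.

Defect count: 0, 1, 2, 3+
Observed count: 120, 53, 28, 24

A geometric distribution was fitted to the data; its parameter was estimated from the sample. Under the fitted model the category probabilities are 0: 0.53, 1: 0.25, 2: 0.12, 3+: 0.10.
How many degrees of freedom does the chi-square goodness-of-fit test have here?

There are k = 4 categories and 1 parameter estimated from the data, so df = 4 − 1 − 1 = 2.

2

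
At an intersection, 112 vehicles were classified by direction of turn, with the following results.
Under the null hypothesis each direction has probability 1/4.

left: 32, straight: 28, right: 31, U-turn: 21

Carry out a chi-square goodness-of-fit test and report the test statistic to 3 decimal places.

Expected count for each of the 4 categories: 112/4 = 28.
left: (32 − 28)²/28 = 16/28 = 0.5714
straight: (28 − 28)²/28 = 0/28 = 0.0000
right: (31 − 28)²/28 = 9/28 = 0.3214
U-turn: (21 − 28)²/28 = 49/28 = 1.7500
Sum = 2.643

2.643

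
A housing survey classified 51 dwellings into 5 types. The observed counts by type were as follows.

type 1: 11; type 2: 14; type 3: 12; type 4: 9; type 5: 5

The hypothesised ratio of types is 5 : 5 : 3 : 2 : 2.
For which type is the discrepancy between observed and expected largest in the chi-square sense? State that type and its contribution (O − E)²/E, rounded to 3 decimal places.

Ratio total = 17. Expected counts: 51×5/17 = 15, 51×5/17 = 15, 51×3/17 = 9, 51×2/17 = 6, 51×2/17 = 6.
type 1: (11 − 15)²/15 = 16/15 = 1.0667
type 2: (14 − 15)²/15 = 1/15 = 0.0667
type 3: (12 − 9)²/9 = 9/9 = 1.0000
type 4: (9 − 6)²/6 = 9/6 = 1.5000
type 5: (5 − 6)²/6 = 1/6 = 0.1667
The largest term is for type 4: 1.500.

type 4, 1.500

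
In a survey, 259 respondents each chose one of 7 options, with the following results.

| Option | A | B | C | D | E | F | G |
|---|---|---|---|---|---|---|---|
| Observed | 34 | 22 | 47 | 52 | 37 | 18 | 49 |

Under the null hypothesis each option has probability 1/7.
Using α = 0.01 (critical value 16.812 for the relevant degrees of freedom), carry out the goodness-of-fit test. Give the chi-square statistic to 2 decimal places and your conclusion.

28.76; reject

Expected count for each of the 7 categories: 259/7 = 37.
χ² = (34−37)²/37 + (22−37)²/37 + (47−37)²/37 + (52−37)²/37 + (37−37)²/37 + (18−37)²/37 + (49−37)²/37
   = 0.243 + 6.081 + 2.703 + 6.081 + 0.000 + 9.757 + 3.892
Sum = 28.76
df = 6. Since 28.76 > 16.812, we reject H₀.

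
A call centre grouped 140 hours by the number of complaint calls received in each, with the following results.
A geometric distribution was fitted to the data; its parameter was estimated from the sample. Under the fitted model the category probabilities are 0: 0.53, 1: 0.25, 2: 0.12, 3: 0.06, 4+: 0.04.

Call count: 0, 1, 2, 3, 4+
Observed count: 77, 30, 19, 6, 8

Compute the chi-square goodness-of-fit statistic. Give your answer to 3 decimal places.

2.822

Expected counts E_i = n·p_i: 140×0.53 = 74.2, 140×0.25 = 35, 140×0.12 = 16.8, 140×0.06 = 8.4, 140×0.04 = 5.6.
χ² = (77−74.2)²/74.2 + (30−35)²/35 + (19−16.8)²/16.8 + (6−8.4)²/8.4 + (8−5.6)²/5.6
   = 0.1057 + 0.7143 + 0.2881 + 0.6857 + 1.0286
Sum = 2.822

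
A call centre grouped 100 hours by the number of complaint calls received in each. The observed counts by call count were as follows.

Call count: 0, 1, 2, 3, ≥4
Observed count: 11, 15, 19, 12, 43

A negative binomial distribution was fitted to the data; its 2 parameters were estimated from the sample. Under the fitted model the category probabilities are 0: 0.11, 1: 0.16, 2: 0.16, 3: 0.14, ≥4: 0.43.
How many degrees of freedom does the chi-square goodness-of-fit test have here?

2

There are k = 5 categories and 2 parameters estimated from the data, so df = 5 − 1 − 2 = 2.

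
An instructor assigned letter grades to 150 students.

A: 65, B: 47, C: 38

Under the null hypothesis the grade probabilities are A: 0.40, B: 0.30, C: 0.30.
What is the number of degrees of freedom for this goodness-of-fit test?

2

There are k = 3 categories and no parameters were estimated from the data, so df = 3 − 1 = 2.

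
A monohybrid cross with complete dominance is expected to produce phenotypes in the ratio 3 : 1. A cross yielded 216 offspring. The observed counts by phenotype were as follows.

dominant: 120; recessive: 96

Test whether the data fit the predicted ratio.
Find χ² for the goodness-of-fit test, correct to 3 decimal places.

Ratio total = 4. Expected counts: 216×3/4 = 162, 216×1/4 = 54.
χ² = (120−162)²/162 + (96−54)²/54
   = 10.8889 + 32.6667
Sum = 43.556

43.556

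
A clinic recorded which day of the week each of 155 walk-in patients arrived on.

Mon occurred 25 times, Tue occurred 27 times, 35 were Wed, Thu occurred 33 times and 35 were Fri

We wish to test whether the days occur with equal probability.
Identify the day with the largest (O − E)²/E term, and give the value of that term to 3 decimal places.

Expected count for each of the 5 categories: 155/5 = 31.
cat         O        E   (O−E)²/E
Mon        25       31     1.1613
Tue        27       31     0.5161
Wed        35       31     0.5161
Thu        33       31     0.1290
Fri        35       31     0.5161
The largest term is for Mon: 1.161.

Mon, 1.161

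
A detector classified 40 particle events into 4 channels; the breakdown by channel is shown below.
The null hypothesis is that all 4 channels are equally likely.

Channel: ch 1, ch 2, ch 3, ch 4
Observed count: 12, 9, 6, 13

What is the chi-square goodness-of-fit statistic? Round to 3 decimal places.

Expected count for each of the 4 categories: 40/4 = 10.
cat         O        E   (O−E)²/E
ch 1       12       10     0.4000
ch 2        9       10     0.1000
ch 3        6       10     1.6000
ch 4       13       10     0.9000
Sum = 3.000

3.000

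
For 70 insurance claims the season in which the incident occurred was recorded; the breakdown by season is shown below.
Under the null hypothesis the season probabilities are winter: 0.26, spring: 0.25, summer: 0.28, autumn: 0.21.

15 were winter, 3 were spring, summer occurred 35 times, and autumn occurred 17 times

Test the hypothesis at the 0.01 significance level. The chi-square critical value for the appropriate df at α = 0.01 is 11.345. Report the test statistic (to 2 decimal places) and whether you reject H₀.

25.04; reject

Expected counts E_i = n·p_i: 70×0.26 = 18.2, 70×0.25 = 17.5, 70×0.28 = 19.6, 70×0.21 = 14.7.
cat         O        E   (O−E)²/E
winter     15     18.2      0.563
spring      3     17.5     12.014
summer     35     19.6     12.100
autumn     17     14.7      0.360
Sum = 25.04
df = 3. Since 25.04 > 11.345, we reject H₀.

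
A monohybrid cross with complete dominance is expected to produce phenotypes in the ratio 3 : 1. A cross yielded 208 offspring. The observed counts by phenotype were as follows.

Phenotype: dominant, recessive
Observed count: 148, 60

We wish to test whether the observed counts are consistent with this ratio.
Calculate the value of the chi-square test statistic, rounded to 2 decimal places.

1.64

Ratio total = 4. Expected counts: 208×3/4 = 156, 208×1/4 = 52.
cat            O        E   (O−E)²/E
dominant     148      156      0.410
recessive     60       52      1.231
Sum = 1.64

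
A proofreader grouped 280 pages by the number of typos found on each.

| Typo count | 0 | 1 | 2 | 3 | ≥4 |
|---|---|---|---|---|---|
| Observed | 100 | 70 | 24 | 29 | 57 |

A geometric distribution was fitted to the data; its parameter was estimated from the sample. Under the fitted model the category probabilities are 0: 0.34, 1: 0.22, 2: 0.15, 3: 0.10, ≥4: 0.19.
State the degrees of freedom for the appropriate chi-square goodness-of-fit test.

3

There are k = 5 categories and 1 parameter estimated from the data, so df = 5 − 1 − 1 = 3.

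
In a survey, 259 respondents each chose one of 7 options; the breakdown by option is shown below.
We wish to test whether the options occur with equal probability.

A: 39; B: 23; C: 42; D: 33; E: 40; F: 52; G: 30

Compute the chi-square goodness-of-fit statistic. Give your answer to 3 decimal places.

Expected count for each of the 7 categories: 259/7 = 37.
χ² = (39−37)²/37 + (23−37)²/37 + (42−37)²/37 + (33−37)²/37 + (40−37)²/37 + (52−37)²/37 + (30−37)²/37
   = 0.1081 + 5.2973 + 0.6757 + 0.4324 + 0.2432 + 6.0811 + 1.3243
Sum = 14.162

14.162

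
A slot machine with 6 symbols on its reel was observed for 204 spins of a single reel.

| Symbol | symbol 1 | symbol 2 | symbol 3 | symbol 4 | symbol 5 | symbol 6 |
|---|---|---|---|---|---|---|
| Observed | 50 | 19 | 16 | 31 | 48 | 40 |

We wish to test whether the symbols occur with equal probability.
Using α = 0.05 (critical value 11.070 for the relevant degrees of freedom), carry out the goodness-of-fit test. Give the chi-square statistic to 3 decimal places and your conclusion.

30.765; reject

Expected count for each of the 6 categories: 204/6 = 34.
symbol 1: (50 − 34)²/34 = 256/34 = 7.5294
symbol 2: (19 − 34)²/34 = 225/34 = 6.6176
symbol 3: (16 − 34)²/34 = 324/34 = 9.5294
symbol 4: (31 − 34)²/34 = 9/34 = 0.2647
symbol 5: (48 − 34)²/34 = 196/34 = 5.7647
symbol 6: (40 − 34)²/34 = 36/34 = 1.0588
Sum = 30.765
df = 5. Since 30.765 > 11.070, we reject H₀.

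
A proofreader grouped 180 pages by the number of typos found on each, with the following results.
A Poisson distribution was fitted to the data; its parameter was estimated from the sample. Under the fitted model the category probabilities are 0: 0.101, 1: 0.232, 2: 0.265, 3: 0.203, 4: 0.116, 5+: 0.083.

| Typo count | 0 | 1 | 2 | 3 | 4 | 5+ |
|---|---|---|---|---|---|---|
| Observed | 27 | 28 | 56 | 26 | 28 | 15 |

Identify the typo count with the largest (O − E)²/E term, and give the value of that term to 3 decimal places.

1, 4.534

Expected counts E_i = n·p_i: 180×0.101 = 18.18, 180×0.232 = 41.76, 180×0.265 = 47.7, 180×0.203 = 36.54, 180×0.116 = 20.88, 180×0.083 = 14.94.
χ² = (27−18.18)²/18.18 + (28−41.76)²/41.76 + (56−47.7)²/47.7 + (26−36.54)²/36.54 + (28−20.88)²/20.88 + (15−14.94)²/14.94
   = 4.2790 + 4.5339 + 1.4442 + 3.0403 + 2.4279 + 0.0002
The largest term is for 1: 4.534.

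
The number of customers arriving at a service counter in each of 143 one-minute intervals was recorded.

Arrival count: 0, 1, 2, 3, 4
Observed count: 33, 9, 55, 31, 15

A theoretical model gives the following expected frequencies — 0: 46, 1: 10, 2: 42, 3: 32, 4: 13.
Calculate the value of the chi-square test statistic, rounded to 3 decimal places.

8.137

0: (33 − 46)²/46 = 169/46 = 3.6739
1: (9 − 10)²/10 = 1/10 = 0.1000
2: (55 − 42)²/42 = 169/42 = 4.0238
3: (31 − 32)²/32 = 1/32 = 0.0313
4: (15 − 13)²/13 = 4/13 = 0.3077
Sum = 8.137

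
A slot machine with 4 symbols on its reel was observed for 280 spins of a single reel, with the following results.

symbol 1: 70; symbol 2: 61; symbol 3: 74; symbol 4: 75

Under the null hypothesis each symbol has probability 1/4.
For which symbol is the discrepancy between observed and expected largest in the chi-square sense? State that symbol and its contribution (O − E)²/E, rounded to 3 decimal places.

Expected count for each of the 4 categories: 280/4 = 70.
symbol 1: (70 − 70)²/70 = 0/70 = 0.0000
symbol 2: (61 − 70)²/70 = 81/70 = 1.1571
symbol 3: (74 − 70)²/70 = 16/70 = 0.2286
symbol 4: (75 − 70)²/70 = 25/70 = 0.3571
The largest term is for symbol 2: 1.157.

symbol 2, 1.157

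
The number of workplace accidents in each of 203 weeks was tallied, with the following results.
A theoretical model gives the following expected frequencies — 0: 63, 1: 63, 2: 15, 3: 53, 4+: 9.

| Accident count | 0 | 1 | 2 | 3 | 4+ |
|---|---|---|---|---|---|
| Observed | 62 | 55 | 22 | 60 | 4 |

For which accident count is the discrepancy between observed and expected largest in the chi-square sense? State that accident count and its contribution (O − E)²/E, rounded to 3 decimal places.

0: (62 − 63)²/63 = 1/63 = 0.0159
1: (55 − 63)²/63 = 64/63 = 1.0159
2: (22 − 15)²/15 = 49/15 = 3.2667
3: (60 − 53)²/53 = 49/53 = 0.9245
4+: (4 − 9)²/9 = 25/9 = 2.7778
The largest term is for 2: 3.267.

2, 3.267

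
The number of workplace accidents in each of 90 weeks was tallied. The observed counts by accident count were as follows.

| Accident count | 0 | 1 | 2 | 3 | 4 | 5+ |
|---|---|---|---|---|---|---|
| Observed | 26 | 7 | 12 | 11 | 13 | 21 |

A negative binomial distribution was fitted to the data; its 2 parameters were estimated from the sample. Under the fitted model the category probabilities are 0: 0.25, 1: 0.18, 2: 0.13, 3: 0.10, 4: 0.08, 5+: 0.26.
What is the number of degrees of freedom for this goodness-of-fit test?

3

There are k = 6 categories and 2 parameters estimated from the data, so df = 6 − 1 − 2 = 3.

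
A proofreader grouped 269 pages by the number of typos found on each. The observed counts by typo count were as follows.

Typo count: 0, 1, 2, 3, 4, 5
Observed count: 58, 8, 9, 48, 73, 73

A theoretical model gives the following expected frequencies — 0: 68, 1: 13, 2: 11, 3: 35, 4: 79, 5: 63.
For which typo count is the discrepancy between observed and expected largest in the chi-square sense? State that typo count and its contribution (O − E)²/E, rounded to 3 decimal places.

χ² = (58−68)²/68 + (8−13)²/13 + (9−11)²/11 + (48−35)²/35 + (73−79)²/79 + (73−63)²/63
   = 1.4706 + 1.9231 + 0.3636 + 4.8286 + 0.4557 + 1.5873
The largest term is for 3: 4.829.

3, 4.829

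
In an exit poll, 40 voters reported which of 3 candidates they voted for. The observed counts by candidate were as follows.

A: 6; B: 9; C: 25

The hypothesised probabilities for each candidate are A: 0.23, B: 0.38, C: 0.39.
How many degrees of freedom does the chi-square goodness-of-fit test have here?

2

There are k = 3 categories and no parameters were estimated from the data, so df = 3 − 1 = 2.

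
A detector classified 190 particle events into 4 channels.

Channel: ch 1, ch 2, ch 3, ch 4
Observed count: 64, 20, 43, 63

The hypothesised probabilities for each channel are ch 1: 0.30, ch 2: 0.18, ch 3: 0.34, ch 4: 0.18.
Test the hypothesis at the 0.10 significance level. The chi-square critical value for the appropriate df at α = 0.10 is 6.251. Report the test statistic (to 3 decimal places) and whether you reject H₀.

Expected counts E_i = n·p_i: 190×0.30 = 57, 190×0.18 = 34.2, 190×0.34 = 64.6, 190×0.18 = 34.2.
cat         O        E   (O−E)²/E
ch 1       64       57     0.8596
ch 2       20     34.2     5.8959
ch 3       43     64.6     7.2223
ch 4       63     34.2    24.2526
Sum = 38.230
df = 3. Since 38.230 > 6.251, we reject H₀.

38.230; reject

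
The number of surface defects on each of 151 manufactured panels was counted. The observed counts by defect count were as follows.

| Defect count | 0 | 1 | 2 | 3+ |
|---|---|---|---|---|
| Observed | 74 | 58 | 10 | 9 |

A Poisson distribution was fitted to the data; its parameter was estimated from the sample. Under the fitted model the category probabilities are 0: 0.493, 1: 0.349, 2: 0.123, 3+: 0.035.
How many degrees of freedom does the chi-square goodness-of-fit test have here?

2

There are k = 4 categories and 1 parameter estimated from the data, so df = 4 − 1 − 1 = 2.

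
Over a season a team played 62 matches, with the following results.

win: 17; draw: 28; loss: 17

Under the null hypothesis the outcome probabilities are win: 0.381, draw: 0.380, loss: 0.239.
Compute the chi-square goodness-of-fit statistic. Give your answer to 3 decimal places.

3.014

Expected counts E_i = n·p_i: 62×0.381 = 23.622, 62×0.380 = 23.56, 62×0.239 = 14.818.
cat         O        E   (O−E)²/E
win        17   23.622     1.8564
draw       28    23.56     0.8367
loss       17   14.818     0.3213
Sum = 3.014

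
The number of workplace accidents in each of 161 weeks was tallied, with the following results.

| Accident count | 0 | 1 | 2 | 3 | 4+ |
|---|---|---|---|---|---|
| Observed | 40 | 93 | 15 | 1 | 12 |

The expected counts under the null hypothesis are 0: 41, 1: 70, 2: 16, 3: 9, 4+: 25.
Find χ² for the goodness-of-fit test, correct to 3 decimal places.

χ² = (40−41)²/41 + (93−70)²/70 + (15−16)²/16 + (1−9)²/9 + (12−25)²/25
   = 0.0244 + 7.5571 + 0.0625 + 7.1111 + 6.7600
Sum = 21.515

21.515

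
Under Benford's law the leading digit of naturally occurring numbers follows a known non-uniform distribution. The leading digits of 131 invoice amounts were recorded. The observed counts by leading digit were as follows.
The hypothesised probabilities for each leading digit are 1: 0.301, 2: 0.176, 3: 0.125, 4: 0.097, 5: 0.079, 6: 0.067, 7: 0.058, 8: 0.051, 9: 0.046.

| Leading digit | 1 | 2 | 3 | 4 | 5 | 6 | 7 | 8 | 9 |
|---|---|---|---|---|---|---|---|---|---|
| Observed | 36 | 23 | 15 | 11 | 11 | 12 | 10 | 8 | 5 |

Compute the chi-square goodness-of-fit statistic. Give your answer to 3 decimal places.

3.062

Expected counts E_i = n·p_i: 131×0.301 = 39.431, 131×0.176 = 23.056, 131×0.125 = 16.375, 131×0.097 = 12.707, 131×0.079 = 10.349, 131×0.067 = 8.777, 131×0.058 = 7.598, 131×0.051 = 6.681, 131×0.046 = 6.026.
1: (36 − 39.431)²/39.431 = 11.771761/39.431 = 0.2985
2: (23 − 23.056)²/23.056 = 0.003136/23.056 = 0.0001
3: (15 − 16.375)²/16.375 = 1.890625/16.375 = 0.1155
4: (11 − 12.707)²/12.707 = 2.913849/12.707 = 0.2293
5: (11 − 10.349)²/10.349 = 0.423801/10.349 = 0.0410
6: (12 − 8.777)²/8.777 = 10.387729/8.777 = 1.1835
7: (10 − 7.598)²/7.598 = 5.769604/7.598 = 0.7594
8: (8 − 6.681)²/6.681 = 1.739761/6.681 = 0.2604
9: (5 − 6.026)²/6.026 = 1.052676/6.026 = 0.1747
Sum = 3.062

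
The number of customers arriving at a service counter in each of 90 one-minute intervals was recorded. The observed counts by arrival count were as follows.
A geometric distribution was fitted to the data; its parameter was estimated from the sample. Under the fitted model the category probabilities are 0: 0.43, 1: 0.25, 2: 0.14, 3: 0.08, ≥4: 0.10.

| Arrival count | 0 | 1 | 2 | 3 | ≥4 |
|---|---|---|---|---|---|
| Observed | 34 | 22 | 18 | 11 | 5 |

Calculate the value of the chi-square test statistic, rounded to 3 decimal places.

Expected counts E_i = n·p_i: 90×0.43 = 38.7, 90×0.25 = 22.5, 90×0.14 = 12.6, 90×0.08 = 7.2, 90×0.10 = 9.
χ² = (34−38.7)²/38.7 + (22−22.5)²/22.5 + (18−12.6)²/12.6 + (11−7.2)²/7.2 + (5−9)²/9
   = 0.5708 + 0.0111 + 2.3143 + 2.0056 + 1.7778
Sum = 6.680

6.680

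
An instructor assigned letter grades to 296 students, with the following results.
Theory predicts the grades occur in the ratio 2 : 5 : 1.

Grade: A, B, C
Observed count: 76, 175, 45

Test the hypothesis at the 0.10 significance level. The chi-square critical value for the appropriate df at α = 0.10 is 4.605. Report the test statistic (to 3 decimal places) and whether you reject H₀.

Ratio total = 8. Expected counts: 296×2/8 = 74, 296×5/8 = 185, 296×1/8 = 37.
A: (76 − 74)²/74 = 4/74 = 0.0541
B: (175 − 185)²/185 = 100/185 = 0.5405
C: (45 − 37)²/37 = 64/37 = 1.7297
Sum = 2.324
df = 2. Since 2.324 < 4.605, we do not reject H₀.

2.324; do not reject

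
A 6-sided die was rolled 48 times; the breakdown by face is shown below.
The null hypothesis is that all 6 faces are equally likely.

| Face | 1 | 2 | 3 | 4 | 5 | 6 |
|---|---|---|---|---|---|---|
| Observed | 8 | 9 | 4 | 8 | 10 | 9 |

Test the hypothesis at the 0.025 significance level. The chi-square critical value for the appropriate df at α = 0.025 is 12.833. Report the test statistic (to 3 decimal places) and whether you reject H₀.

Expected count for each of the 6 categories: 48/6 = 8.
χ² = (8−8)²/8 + (9−8)²/8 + (4−8)²/8 + (8−8)²/8 + (10−8)²/8 + (9−8)²/8
   = 0.0000 + 0.1250 + 2.0000 + 0.0000 + 0.5000 + 0.1250
Sum = 2.750
df = 5. Since 2.750 < 12.833, we do not reject H₀.

2.750; do not reject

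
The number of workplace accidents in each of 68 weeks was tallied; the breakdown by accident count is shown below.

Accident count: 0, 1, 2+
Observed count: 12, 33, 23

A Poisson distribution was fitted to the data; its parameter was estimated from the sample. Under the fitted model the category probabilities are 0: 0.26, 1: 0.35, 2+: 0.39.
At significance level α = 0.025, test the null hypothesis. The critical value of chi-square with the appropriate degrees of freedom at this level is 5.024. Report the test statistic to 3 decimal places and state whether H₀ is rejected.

Expected counts E_i = n·p_i: 68×0.26 = 17.68, 68×0.35 = 23.8, 68×0.39 = 26.52.
cat         O        E   (O−E)²/E
0          12    17.68     1.8248
1          33     23.8     3.5563
2+         23    26.52     0.4672
Sum = 5.848
df = 1. Since 5.848 > 5.024, we reject H₀.

5.848; reject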